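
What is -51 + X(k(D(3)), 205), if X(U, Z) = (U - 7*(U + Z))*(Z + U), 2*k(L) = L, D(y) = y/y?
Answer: -295560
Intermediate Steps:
D(y) = 1
k(L) = L/2
X(U, Z) = (U + Z)*(-7*Z - 6*U) (X(U, Z) = (U + (-7*U - 7*Z))*(U + Z) = (-7*Z - 6*U)*(U + Z) = (U + Z)*(-7*Z - 6*U))
-51 + X(k(D(3)), 205) = -51 + (-7*205**2 - 6*((1/2)*1)**2 - 13*(1/2)*1*205) = -51 + (-7*42025 - 6*(1/2)**2 - 13*1/2*205) = -51 + (-294175 - 6*1/4 - 2665/2) = -51 + (-294175 - 3/2 - 2665/2) = -51 - 295509 = -295560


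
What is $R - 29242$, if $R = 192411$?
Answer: $163169$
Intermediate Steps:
$R - 29242 = 192411 - 29242 = 163169$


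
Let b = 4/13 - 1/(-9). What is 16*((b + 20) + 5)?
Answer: 47584/117 ≈ 406.70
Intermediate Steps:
b = 49/117 (b = 4*(1/13) - 1*(-⅑) = 4/13 + ⅑ = 49/117 ≈ 0.41880)
16*((b + 20) + 5) = 16*((49/117 + 20) + 5) = 16*(2389/117 + 5) = 16*(2974/117) = 47584/117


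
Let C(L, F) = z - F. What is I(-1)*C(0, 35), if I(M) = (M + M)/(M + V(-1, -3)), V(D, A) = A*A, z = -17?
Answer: 13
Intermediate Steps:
V(D, A) = A**2
C(L, F) = -17 - F
I(M) = 2*M/(9 + M) (I(M) = (M + M)/(M + (-3)**2) = (2*M)/(M + 9) = (2*M)/(9 + M) = 2*M/(9 + M))
I(-1)*C(0, 35) = (2*(-1)/(9 - 1))*(-17 - 1*35) = (2*(-1)/8)*(-17 - 35) = (2*(-1)*(1/8))*(-52) = -1/4*(-52) = 13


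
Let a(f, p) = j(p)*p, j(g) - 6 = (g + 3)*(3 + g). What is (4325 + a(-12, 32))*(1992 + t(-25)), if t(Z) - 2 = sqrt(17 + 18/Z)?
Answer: 87171698 + 43717*sqrt(407)/5 ≈ 8.7348e+7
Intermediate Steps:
j(g) = 6 + (3 + g)**2 (j(g) = 6 + (g + 3)*(3 + g) = 6 + (3 + g)*(3 + g) = 6 + (3 + g)**2)
a(f, p) = p*(6 + (3 + p)**2) (a(f, p) = (6 + (3 + p)**2)*p = p*(6 + (3 + p)**2))
t(Z) = 2 + sqrt(17 + 18/Z)
(4325 + a(-12, 32))*(1992 + t(-25)) = (4325 + 32*(6 + (3 + 32)**2))*(1992 + (2 + sqrt(17 + 18/(-25)))) = (4325 + 32*(6 + 35**2))*(1992 + (2 + sqrt(17 + 18*(-1/25)))) = (4325 + 32*(6 + 1225))*(1992 + (2 + sqrt(17 - 18/25))) = (4325 + 32*1231)*(1992 + (2 + sqrt(407/25))) = (4325 + 39392)*(1992 + (2 + sqrt(407)/5)) = 43717*(1994 + sqrt(407)/5) = 87171698 + 43717*sqrt(407)/5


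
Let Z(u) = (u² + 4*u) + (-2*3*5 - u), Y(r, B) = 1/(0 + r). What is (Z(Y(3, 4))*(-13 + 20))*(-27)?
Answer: 5460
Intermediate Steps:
Y(r, B) = 1/r
Z(u) = -30 + u² + 3*u (Z(u) = (u² + 4*u) + (-6*5 - u) = (u² + 4*u) + (-30 - u) = -30 + u² + 3*u)
(Z(Y(3, 4))*(-13 + 20))*(-27) = ((-30 + (1/3)² + 3/3)*(-13 + 20))*(-27) = ((-30 + (⅓)² + 3*(⅓))*7)*(-27) = ((-30 + ⅑ + 1)*7)*(-27) = -260/9*7*(-27) = -1820/9*(-27) = 5460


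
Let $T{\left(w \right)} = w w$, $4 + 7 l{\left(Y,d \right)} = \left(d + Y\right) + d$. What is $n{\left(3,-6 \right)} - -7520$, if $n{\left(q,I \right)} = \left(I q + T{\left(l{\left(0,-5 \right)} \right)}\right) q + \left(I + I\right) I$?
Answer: $7550$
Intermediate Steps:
$l{\left(Y,d \right)} = - \frac{4}{7} + \frac{Y}{7} + \frac{2 d}{7}$ ($l{\left(Y,d \right)} = - \frac{4}{7} + \frac{\left(d + Y\right) + d}{7} = - \frac{4}{7} + \frac{\left(Y + d\right) + d}{7} = - \frac{4}{7} + \frac{Y + 2 d}{7} = - \frac{4}{7} + \left(\frac{Y}{7} + \frac{2 d}{7}\right) = - \frac{4}{7} + \frac{Y}{7} + \frac{2 d}{7}$)
$T{\left(w \right)} = w^{2}$
$n{\left(q,I \right)} = 2 I^{2} + q \left(4 + I q\right)$ ($n{\left(q,I \right)} = \left(I q + \left(- \frac{4}{7} + \frac{1}{7} \cdot 0 + \frac{2}{7} \left(-5\right)\right)^{2}\right) q + \left(I + I\right) I = \left(I q + \left(- \frac{4}{7} + 0 - \frac{10}{7}\right)^{2}\right) q + 2 I I = \left(I q + \left(-2\right)^{2}\right) q + 2 I^{2} = \left(I q + 4\right) q + 2 I^{2} = \left(4 + I q\right) q + 2 I^{2} = q \left(4 + I q\right) + 2 I^{2} = 2 I^{2} + q \left(4 + I q\right)$)
$n{\left(3,-6 \right)} - -7520 = \left(2 \left(-6\right)^{2} + 4 \cdot 3 - 6 \cdot 3^{2}\right) - -7520 = \left(2 \cdot 36 + 12 - 54\right) + 7520 = \left(72 + 12 - 54\right) + 7520 = 30 + 7520 = 7550$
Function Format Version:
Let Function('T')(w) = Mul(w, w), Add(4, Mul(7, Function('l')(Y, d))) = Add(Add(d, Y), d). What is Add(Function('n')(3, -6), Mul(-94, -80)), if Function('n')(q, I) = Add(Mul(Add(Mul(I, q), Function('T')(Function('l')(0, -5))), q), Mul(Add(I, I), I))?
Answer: 7550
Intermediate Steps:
Function('l')(Y, d) = Add(Rational(-4, 7), Mul(Rational(1, 7), Y), Mul(Rational(2, 7), d)) (Function('l')(Y, d) = Add(Rational(-4, 7), Mul(Rational(1, 7), Add(Add(d, Y), d))) = Add(Rational(-4, 7), Mul(Rational(1, 7), Add(Add(Y, d), d))) = Add(Rational(-4, 7), Mul(Rational(1, 7), Add(Y, Mul(2, d)))) = Add(Rational(-4, 7), Add(Mul(Rational(1, 7), Y), Mul(Rational(2, 7), d))) = Add(Rational(-4, 7), Mul(Rational(1, 7), Y), Mul(Rational(2, 7), d)))
Function('T')(w) = Pow(w, 2)
Function('n')(q, I) = Add(Mul(2, Pow(I, 2)), Mul(q, Add(4, Mul(I, q)))) (Function('n')(q, I) = Add(Mul(Add(Mul(I, q), Pow(Add(Rational(-4, 7), Mul(Rational(1, 7), 0), Mul(Rational(2, 7), -5)), 2)), q), Mul(Add(I, I), I)) = Add(Mul(Add(Mul(I, q), Pow(Add(Rational(-4, 7), 0, Rational(-10, 7)), 2)), q), Mul(Mul(2, I), I)) = Add(Mul(Add(Mul(I, q), Pow(-2, 2)), q), Mul(2, Pow(I, 2))) = Add(Mul(Add(Mul(I, q), 4), q), Mul(2, Pow(I, 2))) = Add(Mul(Add(4, Mul(I, q)), q), Mul(2, Pow(I, 2))) = Add(Mul(q, Add(4, Mul(I, q))), Mul(2, Pow(I, 2))) = Add(Mul(2, Pow(I, 2)), Mul(q, Add(4, Mul(I, q)))))
Add(Function('n')(3, -6), Mul(-94, -80)) = Add(Add(Mul(2, Pow(-6, 2)), Mul(4, 3), Mul(-6, Pow(3, 2))), Mul(-94, -80)) = Add(Add(Mul(2, 36), 12, Mul(-6, 9)), 7520) = Add(Add(72, 12, -54), 7520) = Add(30, 7520) = 7550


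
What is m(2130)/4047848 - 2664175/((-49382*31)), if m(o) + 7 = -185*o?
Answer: 5090468219703/3098307864008 ≈ 1.6430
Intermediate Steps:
m(o) = -7 - 185*o
m(2130)/4047848 - 2664175/((-49382*31)) = (-7 - 185*2130)/4047848 - 2664175/((-49382*31)) = (-7 - 394050)*(1/4047848) - 2664175/(-1530842) = -394057*1/4047848 - 2664175*(-1/1530842) = -394057/4047848 + 2664175/1530842 = 5090468219703/3098307864008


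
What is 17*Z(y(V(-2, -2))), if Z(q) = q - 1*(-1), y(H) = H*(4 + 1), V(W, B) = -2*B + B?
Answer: 187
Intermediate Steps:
V(W, B) = -B
y(H) = 5*H (y(H) = H*5 = 5*H)
Z(q) = 1 + q (Z(q) = q + 1 = 1 + q)
17*Z(y(V(-2, -2))) = 17*(1 + 5*(-1*(-2))) = 17*(1 + 5*2) = 17*(1 + 10) = 17*11 = 187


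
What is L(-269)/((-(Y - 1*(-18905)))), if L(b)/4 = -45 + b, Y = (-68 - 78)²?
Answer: 1256/40221 ≈ 0.031227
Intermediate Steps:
Y = 21316 (Y = (-146)² = 21316)
L(b) = -180 + 4*b (L(b) = 4*(-45 + b) = -180 + 4*b)
L(-269)/((-(Y - 1*(-18905)))) = (-180 + 4*(-269))/((-(21316 - 1*(-18905)))) = (-180 - 1076)/((-(21316 + 18905))) = -1256/((-1*40221)) = -1256/(-40221) = -1256*(-1/40221) = 1256/40221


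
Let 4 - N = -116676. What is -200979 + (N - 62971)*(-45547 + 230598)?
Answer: 9938703180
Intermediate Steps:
N = 116680 (N = 4 - 1*(-116676) = 4 + 116676 = 116680)
-200979 + (N - 62971)*(-45547 + 230598) = -200979 + (116680 - 62971)*(-45547 + 230598) = -200979 + 53709*185051 = -200979 + 9938904159 = 9938703180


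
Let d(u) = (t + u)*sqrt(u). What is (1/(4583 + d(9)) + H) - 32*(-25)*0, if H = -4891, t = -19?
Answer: -22268722/4553 ≈ -4891.0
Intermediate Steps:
d(u) = sqrt(u)*(-19 + u) (d(u) = (-19 + u)*sqrt(u) = sqrt(u)*(-19 + u))
(1/(4583 + d(9)) + H) - 32*(-25)*0 = (1/(4583 + sqrt(9)*(-19 + 9)) - 4891) - 32*(-25)*0 = (1/(4583 + 3*(-10)) - 4891) + 800*0 = (1/(4583 - 30) - 4891) + 0 = (1/4553 - 4891) + 0 = -22268722/4553 + 0 = -22268722/4553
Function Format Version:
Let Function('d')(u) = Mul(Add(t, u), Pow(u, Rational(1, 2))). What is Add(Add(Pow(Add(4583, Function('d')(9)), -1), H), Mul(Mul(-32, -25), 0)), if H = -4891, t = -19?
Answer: Rational(-22268722, 4553) ≈ -4891.0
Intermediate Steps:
Function('d')(u) = Mul(Pow(u, Rational(1, 2)), Add(-19, u)) (Function('d')(u) = Mul(Add(-19, u), Pow(u, Rational(1, 2))) = Mul(Pow(u, Rational(1, 2)), Add(-19, u)))
Add(Add(Pow(Add(4583, Function('d')(9)), -1), H), Mul(Mul(-32, -25), 0)) = Add(Add(Pow(Add(4583, Mul(Pow(9, Rational(1, 2)), Add(-19, 9))), -1), -4891), Mul(Mul(-32, -25), 0)) = Add(Add(Pow(Add(4583, Mul(3, -10)), -1), -4891), Mul(800, 0)) = Add(Add(Pow(Add(4583, -30), -1), -4891), 0) = Add(Add(Pow(4553, -1), -4891), 0) = Add(Add(Rational(1, 4553), -4891), 0) = Add(Rational(-22268722, 4553), 0) = Rational(-22268722, 4553)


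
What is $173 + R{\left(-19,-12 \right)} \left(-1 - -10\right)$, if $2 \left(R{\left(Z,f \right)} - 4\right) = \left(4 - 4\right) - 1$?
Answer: $\frac{409}{2} \approx 204.5$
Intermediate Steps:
$R{\left(Z,f \right)} = \frac{7}{2}$ ($R{\left(Z,f \right)} = 4 + \frac{\left(4 - 4\right) - 1}{2} = 4 + \frac{0 - 1}{2} = 4 + \frac{1}{2} \left(-1\right) = 4 - \frac{1}{2} = \frac{7}{2}$)
$173 + R{\left(-19,-12 \right)} \left(-1 - -10\right) = 173 + \frac{7 \left(-1 - -10\right)}{2} = 173 + \frac{7 \left(-1 + 10\right)}{2} = 173 + \frac{7}{2} \cdot 9 = 173 + \frac{63}{2} = \frac{409}{2}$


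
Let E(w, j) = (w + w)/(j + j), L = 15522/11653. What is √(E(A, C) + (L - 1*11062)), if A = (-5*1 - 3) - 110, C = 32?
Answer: I*√24039287760003/46612 ≈ 105.19*I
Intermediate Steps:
L = 15522/11653 (L = 15522*(1/11653) = 15522/11653 ≈ 1.3320)
A = -118 (A = (-5 - 3) - 110 = -8 - 110 = -118)
E(w, j) = w/j (E(w, j) = (2*w)/((2*j)) = (2*w)*(1/(2*j)) = w/j)
√(E(A, C) + (L - 1*11062)) = √(-118/32 + (15522/11653 - 1*11062)) = √(-118*1/32 + (15522/11653 - 11062)) = √(-59/16 - 128889964/11653) = √(-2062926951/186448) = I*√24039287760003/46612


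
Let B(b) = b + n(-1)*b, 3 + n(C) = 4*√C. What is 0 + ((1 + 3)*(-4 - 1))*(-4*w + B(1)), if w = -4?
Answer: -280 - 80*I ≈ -280.0 - 80.0*I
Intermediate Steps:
n(C) = -3 + 4*√C
B(b) = b + b*(-3 + 4*I) (B(b) = b + (-3 + 4*√(-1))*b = b + (-3 + 4*I)*b = b + b*(-3 + 4*I))
0 + ((1 + 3)*(-4 - 1))*(-4*w + B(1)) = 0 + ((1 + 3)*(-4 - 1))*(-4*(-4) + 1*(-2 + 4*I)) = 0 + (4*(-5))*(16 + (-2 + 4*I)) = 0 - 20*(14 + 4*I) = 0 + (-280 - 80*I) = -280 - 80*I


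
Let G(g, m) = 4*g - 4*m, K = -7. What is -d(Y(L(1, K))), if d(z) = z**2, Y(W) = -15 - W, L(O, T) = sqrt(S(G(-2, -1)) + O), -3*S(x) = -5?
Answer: -683/3 - 20*sqrt(6) ≈ -276.66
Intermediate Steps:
G(g, m) = -4*m + 4*g
S(x) = 5/3 (S(x) = -1/3*(-5) = 5/3)
L(O, T) = sqrt(5/3 + O)
-d(Y(L(1, K))) = -(-15 - sqrt(15 + 9*1)/3)**2 = -(-15 - sqrt(15 + 9)/3)**2 = -(-15 - sqrt(24)/3)**2 = -(-15 - 2*sqrt(6)/3)**2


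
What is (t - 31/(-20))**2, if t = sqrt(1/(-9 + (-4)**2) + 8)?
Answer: 29527/2800 + 31*sqrt(399)/70 ≈ 19.391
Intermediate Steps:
t = sqrt(399)/7 (t = sqrt(1/(-9 + 16) + 8) = sqrt(1/7 + 8) = sqrt(57/7) = sqrt(399)/7 ≈ 2.8536)
(t - 31/(-20))**2 = (sqrt(399)/7 - 31/(-20))**2 = (sqrt(399)/7 - 31*(-1/20))**2 = (sqrt(399)/7 + 31/20)**2 = (31/20 + sqrt(399)/7)**2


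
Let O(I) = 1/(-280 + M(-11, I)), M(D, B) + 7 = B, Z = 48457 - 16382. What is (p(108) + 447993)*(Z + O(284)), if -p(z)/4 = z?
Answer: 14355369888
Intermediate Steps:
Z = 32075
M(D, B) = -7 + B
O(I) = 1/(-287 + I) (O(I) = 1/(-280 + (-7 + I)) = 1/(-287 + I))
p(z) = -4*z
(p(108) + 447993)*(Z + O(284)) = (-4*108 + 447993)*(32075 + 1/(-287 + 284)) = (-432 + 447993)*(32075 + 1/(-3)) = 447561*(32075 - ⅓) = 447561*(96224/3) = 14355369888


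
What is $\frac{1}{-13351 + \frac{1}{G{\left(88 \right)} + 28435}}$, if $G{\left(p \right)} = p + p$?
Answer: $- \frac{28611}{381985460} \approx -7.4901 \cdot 10^{-5}$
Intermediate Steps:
$G{\left(p \right)} = 2 p$
$\frac{1}{-13351 + \frac{1}{G{\left(88 \right)} + 28435}} = \frac{1}{-13351 + \frac{1}{2 \cdot 88 + 28435}} = \frac{1}{-13351 + \frac{1}{176 + 28435}} = \frac{1}{-13351 + \frac{1}{28611}} = \frac{1}{- \frac{381985460}{28611}} = - \frac{28611}{381985460}$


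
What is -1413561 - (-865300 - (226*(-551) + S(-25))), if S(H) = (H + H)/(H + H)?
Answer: -672786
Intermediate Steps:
S(H) = 1 (S(H) = (2*H)/((2*H)) = (2*H)*(1/(2*H)) = 1)
-1413561 - (-865300 - (226*(-551) + S(-25))) = -1413561 - (-865300 - (226*(-551) + 1)) = -1413561 - (-865300 - (-124526 + 1)) = -1413561 - (-865300 - 1*(-124525)) = -1413561 - (-865300 + 124525) = -1413561 - 1*(-740775) = -1413561 + 740775 = -672786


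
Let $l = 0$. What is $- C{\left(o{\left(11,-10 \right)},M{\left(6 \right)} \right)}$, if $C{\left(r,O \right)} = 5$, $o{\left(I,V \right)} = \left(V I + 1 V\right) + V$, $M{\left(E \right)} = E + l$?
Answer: $-5$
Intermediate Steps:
$M{\left(E \right)} = E$ ($M{\left(E \right)} = E + 0 = E$)
$o{\left(I,V \right)} = 2 V + I V$ ($o{\left(I,V \right)} = \left(I V + V\right) + V = \left(V + I V\right) + V = 2 V + I V$)
$- C{\left(o{\left(11,-10 \right)},M{\left(6 \right)} \right)} = \left(-1\right) 5 = -5$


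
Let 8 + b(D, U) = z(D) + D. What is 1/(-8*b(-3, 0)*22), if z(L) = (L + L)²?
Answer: -1/4400 ≈ -0.00022727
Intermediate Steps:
z(L) = 4*L² (z(L) = (2*L)² = 4*L²)
b(D, U) = -8 + D + 4*D² (b(D, U) = -8 + (4*D² + D) = -8 + (D + 4*D²) = -8 + D + 4*D²)
1/(-8*b(-3, 0)*22) = 1/(-8*(-8 - 3 + 4*(-3)²)*22) = 1/(-8*(-8 - 3 + 4*9)*22) = 1/(-8*(-8 - 3 + 36)*22) = 1/(-8*25*22) = 1/(-200*22) = 1/(-4400) = -1/4400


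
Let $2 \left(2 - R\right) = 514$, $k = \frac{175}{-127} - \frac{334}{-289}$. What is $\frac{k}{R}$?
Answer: $\frac{2719}{3119755} \approx 0.00087154$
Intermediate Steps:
$k = - \frac{8157}{36703}$ ($k = 175 \left(- \frac{1}{127}\right) - - \frac{334}{289} = - \frac{175}{127} + \frac{334}{289} = - \frac{8157}{36703} \approx -0.22224$)
$R = -255$ ($R = 2 - 257 = -255$)
$\frac{k}{R} = - \frac{8157}{36703 \left(-255\right)} = \left(- \frac{8157}{36703}\right) \left(- \frac{1}{255}\right) = \frac{2719}{3119755}$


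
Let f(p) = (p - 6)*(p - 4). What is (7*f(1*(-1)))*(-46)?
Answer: -11270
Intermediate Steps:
f(p) = (-6 + p)*(-4 + p)
(7*f(1*(-1)))*(-46) = (7*(24 + (1*(-1))² - 10*(-1)))*(-46) = (7*(24 + (-1)² - 10*(-1)))*(-46) = (7*(24 + 1 + 10))*(-46) = (7*35)*(-46) = 245*(-46) = -11270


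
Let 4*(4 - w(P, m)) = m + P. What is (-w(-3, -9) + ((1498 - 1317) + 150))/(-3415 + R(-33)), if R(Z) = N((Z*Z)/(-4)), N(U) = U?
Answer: -1296/14749 ≈ -0.087870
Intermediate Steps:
R(Z) = -Z**2/4 (R(Z) = (Z*Z)/(-4) = Z**2*(-1/4) = -Z**2/4)
w(P, m) = 4 - P/4 - m/4 (w(P, m) = 4 - (m + P)/4 = 4 - (P + m)/4 = 4 + (-P/4 - m/4) = 4 - P/4 - m/4)
(-w(-3, -9) + ((1498 - 1317) + 150))/(-3415 + R(-33)) = (-(4 - 1/4*(-3) - 1/4*(-9)) + ((1498 - 1317) + 150))/(-3415 - 1/4*(-33)**2) = (-(4 + 3/4 + 9/4) + (181 + 150))/(-3415 - 1/4*1089) = (-1*7 + 331)/(-3415 - 1089/4) = (-7 + 331)/(-14749/4) = 324*(-4/14749) = -1296/14749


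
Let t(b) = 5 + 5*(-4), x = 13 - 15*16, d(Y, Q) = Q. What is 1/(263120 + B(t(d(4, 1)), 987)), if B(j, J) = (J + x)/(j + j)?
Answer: 3/789284 ≈ 3.8009e-6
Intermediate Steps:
x = -227 (x = 13 - 240 = -227)
t(b) = -15 (t(b) = 5 - 20 = -15)
B(j, J) = (-227 + J)/(2*j) (B(j, J) = (J - 227)/(j + j) = (-227 + J)/((2*j)) = (-227 + J)*(1/(2*j)) = (-227 + J)/(2*j))
1/(263120 + B(t(d(4, 1)), 987)) = 1/(263120 + (1/2)*(-227 + 987)/(-15)) = 1/(263120 + (1/2)*(-1/15)*760) = 1/(263120 - 76/3) = 1/(789284/3) = 3/789284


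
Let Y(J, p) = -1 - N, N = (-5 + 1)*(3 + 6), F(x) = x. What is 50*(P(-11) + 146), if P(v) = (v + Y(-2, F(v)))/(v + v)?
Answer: 79700/11 ≈ 7245.5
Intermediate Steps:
N = -36 (N = -4*9 = -36)
Y(J, p) = 35 (Y(J, p) = -1 - 1*(-36) = -1 + 36 = 35)
P(v) = (35 + v)/(2*v) (P(v) = (v + 35)/(v + v) = (35 + v)/((2*v)) = (35 + v)*(1/(2*v)) = (35 + v)/(2*v))
50*(P(-11) + 146) = 50*((1/2)*(35 - 11)/(-11) + 146) = 50*((1/2)*(-1/11)*24 + 146) = 50*(-12/11 + 146) = 50*(1594/11) = 79700/11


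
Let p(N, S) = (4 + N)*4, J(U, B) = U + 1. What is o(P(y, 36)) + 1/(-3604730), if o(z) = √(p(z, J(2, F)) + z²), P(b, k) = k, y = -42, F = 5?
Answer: -1/3604730 + 4*√91 ≈ 38.158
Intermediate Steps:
J(U, B) = 1 + U
p(N, S) = 16 + 4*N
o(z) = √(16 + z² + 4*z) (o(z) = √((16 + 4*z) + z²) = √(16 + z² + 4*z))
o(P(y, 36)) + 1/(-3604730) = √(16 + 36² + 4*36) + 1/(-3604730) = √(16 + 1296 + 144) - 1/3604730 = √1456 - 1/3604730 = 4*√91 - 1/3604730 = -1/3604730 + 4*√91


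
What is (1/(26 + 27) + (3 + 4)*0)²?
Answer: 1/2809 ≈ 0.00035600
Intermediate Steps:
(1/(26 + 27) + (3 + 4)*0)² = (1/53 + 7*0)² = (1/53 + 0)² = (1/53)² = 1/2809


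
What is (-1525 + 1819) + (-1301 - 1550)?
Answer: -2557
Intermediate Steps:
(-1525 + 1819) + (-1301 - 1550) = 294 - 2851 = -2557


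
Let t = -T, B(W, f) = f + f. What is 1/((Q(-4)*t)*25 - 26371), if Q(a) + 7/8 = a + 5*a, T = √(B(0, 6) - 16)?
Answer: -421936/11151624881 - 19900*I/11151624881 ≈ -3.7836e-5 - 1.7845e-6*I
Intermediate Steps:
B(W, f) = 2*f
T = 2*I (T = √(2*6 - 16) = √(12 - 16) = √(-4) = 2*I ≈ 2.0*I)
Q(a) = -7/8 + 6*a (Q(a) = -7/8 + (a + 5*a) = -7/8 + 6*a)
t = -2*I ≈ -2.0*I
1/((Q(-4)*t)*25 - 26371) = 1/(((-7/8 + 6*(-4))*(-2*I))*25 - 26371) = 1/(((-7/8 - 24)*(-2*I))*25 - 26371) = 1/(-(-199)*I/4*25 - 26371) = 1/((199*I/4)*25 - 26371) = 1/(4975*I/4 - 26371) = 1/(-26371 + 4975*I/4) = 16*(-26371 - 4975*I/4)/11151624881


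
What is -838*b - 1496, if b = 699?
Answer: -587258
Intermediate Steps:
-838*b - 1496 = -838*699 - 1496 = -585762 - 1496 = -587258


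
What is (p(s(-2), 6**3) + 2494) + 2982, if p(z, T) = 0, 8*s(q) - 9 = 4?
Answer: 5476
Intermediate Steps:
s(q) = 13/8 (s(q) = 9/8 + (1/8)*4 = 9/8 + 1/2 = 13/8)
(p(s(-2), 6**3) + 2494) + 2982 = (0 + 2494) + 2982 = 2494 + 2982 = 5476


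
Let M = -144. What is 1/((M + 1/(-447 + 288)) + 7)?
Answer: -159/21784 ≈ -0.0072989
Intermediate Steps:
1/((M + 1/(-447 + 288)) + 7) = 1/((-144 + 1/(-447 + 288)) + 7) = 1/((-144 + 1/(-159)) + 7) = 1/((-144 - 1/159) + 7) = 1/(-22897/159 + 7) = 1/(-21784/159) = -159/21784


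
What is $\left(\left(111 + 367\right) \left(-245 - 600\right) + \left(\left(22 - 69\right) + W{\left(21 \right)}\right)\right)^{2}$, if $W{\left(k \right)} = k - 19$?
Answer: $163179642025$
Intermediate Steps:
$W{\left(k \right)} = -19 + k$
$\left(\left(111 + 367\right) \left(-245 - 600\right) + \left(\left(22 - 69\right) + W{\left(21 \right)}\right)\right)^{2} = \left(\left(111 + 367\right) \left(-245 - 600\right) + \left(\left(22 - 69\right) + \left(-19 + 21\right)\right)\right)^{2} = \left(478 \left(-845\right) + \left(-47 + 2\right)\right)^{2} = \left(-403910 - 45\right)^{2} = \left(-403955\right)^{2} = 163179642025$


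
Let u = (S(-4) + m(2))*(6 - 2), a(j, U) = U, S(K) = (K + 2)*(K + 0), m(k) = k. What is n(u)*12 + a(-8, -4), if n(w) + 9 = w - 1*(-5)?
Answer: 428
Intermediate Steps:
S(K) = K*(2 + K) (S(K) = (2 + K)*K = K*(2 + K))
u = 40 (u = (-4*(2 - 4) + 2)*(6 - 2) = (-4*(-2) + 2)*4 = (8 + 2)*4 = 10*4 = 40)
n(w) = -4 + w (n(w) = -9 + (w - 1*(-5)) = -9 + (w + 5) = -9 + (5 + w) = -4 + w)
n(u)*12 + a(-8, -4) = (-4 + 40)*12 - 4 = 36*12 - 4 = 432 - 4 = 428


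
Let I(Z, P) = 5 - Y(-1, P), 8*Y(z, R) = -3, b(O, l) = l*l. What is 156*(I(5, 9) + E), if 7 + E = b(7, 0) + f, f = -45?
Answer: -14547/2 ≈ -7273.5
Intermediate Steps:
b(O, l) = l²
Y(z, R) = -3/8 (Y(z, R) = (⅛)*(-3) = -3/8)
E = -52 (E = -7 + (0² - 45) = -7 + (0 - 45) = -7 - 45 = -52)
I(Z, P) = 43/8 (I(Z, P) = 5 - 1*(-3/8) = 5 + 3/8 = 43/8)
156*(I(5, 9) + E) = 156*(43/8 - 52) = 156*(-373/8) = -14547/2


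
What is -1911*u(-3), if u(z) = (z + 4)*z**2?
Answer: -17199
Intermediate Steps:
u(z) = z**2*(4 + z) (u(z) = (4 + z)*z**2 = z**2*(4 + z))
-1911*u(-3) = -1911*(-3)**2*(4 - 3) = -17199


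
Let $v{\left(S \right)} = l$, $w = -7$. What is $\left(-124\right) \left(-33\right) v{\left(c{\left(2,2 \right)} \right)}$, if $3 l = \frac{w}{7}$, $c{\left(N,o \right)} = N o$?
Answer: $-1364$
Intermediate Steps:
$l = - \frac{1}{3}$ ($l = \frac{\left(-7\right) \frac{1}{7}}{3} = \frac{1}{3} \left(-1\right) = - \frac{1}{3} \approx -0.33333$)
$v{\left(S \right)} = - \frac{1}{3}$
$\left(-124\right) \left(-33\right) v{\left(c{\left(2,2 \right)} \right)} = \left(-124\right) \left(-33\right) \left(- \frac{1}{3}\right) = 4092 \left(- \frac{1}{3}\right) = -1364$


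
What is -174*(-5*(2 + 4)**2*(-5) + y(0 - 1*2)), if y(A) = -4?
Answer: -155904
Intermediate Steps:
-174*(-5*(2 + 4)**2*(-5) + y(0 - 1*2)) = -174*(-5*(2 + 4)**2*(-5) - 4) = -174*(-5*6**2*(-5) - 4) = -174*(-5*36*(-5) - 4) = -174*(-180*(-5) - 4) = -174*(900 - 4) = -174*896 = -155904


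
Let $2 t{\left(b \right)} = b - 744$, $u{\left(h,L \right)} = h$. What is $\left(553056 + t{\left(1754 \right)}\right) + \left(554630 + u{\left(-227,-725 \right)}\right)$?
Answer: $1107964$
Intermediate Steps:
$t{\left(b \right)} = -372 + \frac{b}{2}$ ($t{\left(b \right)} = \frac{b - 744}{2} = \frac{-744 + b}{2} = -372 + \frac{b}{2}$)
$\left(553056 + t{\left(1754 \right)}\right) + \left(554630 + u{\left(-227,-725 \right)}\right) = \left(553056 + \left(-372 + \frac{1}{2} \cdot 1754\right)\right) + \left(554630 - 227\right) = \left(553056 + \left(-372 + 877\right)\right) + 554403 = \left(553056 + 505\right) + 554403 = 553561 + 554403 = 1107964$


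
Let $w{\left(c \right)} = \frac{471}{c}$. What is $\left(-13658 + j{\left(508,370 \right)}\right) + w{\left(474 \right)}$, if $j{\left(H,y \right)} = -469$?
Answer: $- \frac{2231909}{158} \approx -14126.0$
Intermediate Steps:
$\left(-13658 + j{\left(508,370 \right)}\right) + w{\left(474 \right)} = \left(-13658 - 469\right) + \frac{471}{474} = -14127 + 471 \cdot \frac{1}{474} = -14127 + \frac{157}{158} = - \frac{2231909}{158}$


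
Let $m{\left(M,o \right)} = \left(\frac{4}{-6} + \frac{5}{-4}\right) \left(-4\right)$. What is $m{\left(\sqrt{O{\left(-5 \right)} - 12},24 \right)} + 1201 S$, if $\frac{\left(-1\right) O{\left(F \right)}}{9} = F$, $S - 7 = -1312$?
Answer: $- \frac{4701892}{3} \approx -1.5673 \cdot 10^{6}$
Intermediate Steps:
$S = -1305$ ($S = 7 - 1312 = -1305$)
$O{\left(F \right)} = - 9 F$
$m{\left(M,o \right)} = \frac{23}{3}$ ($m{\left(M,o \right)} = \left(4 \left(- \frac{1}{6}\right) + 5 \left(- \frac{1}{4}\right)\right) \left(-4\right) = \left(- \frac{2}{3} - \frac{5}{4}\right) \left(-4\right) = \left(- \frac{23}{12}\right) \left(-4\right) = \frac{23}{3}$)
$m{\left(\sqrt{O{\left(-5 \right)} - 12},24 \right)} + 1201 S = \frac{23}{3} + 1201 \left(-1305\right) = \frac{23}{3} - 1567305 = - \frac{4701892}{3}$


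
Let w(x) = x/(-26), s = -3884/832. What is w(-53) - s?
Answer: 1395/208 ≈ 6.7067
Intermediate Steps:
s = -971/208 (s = -3884*1/832 = -971/208 ≈ -4.6683)
w(x) = -x/26 (w(x) = x*(-1/26) = -x/26)
w(-53) - s = -1/26*(-53) - 1*(-971/208) = 53/26 + 971/208 = 1395/208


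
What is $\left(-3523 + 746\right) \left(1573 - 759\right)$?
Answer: $-2260478$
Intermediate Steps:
$\left(-3523 + 746\right) \left(1573 - 759\right) = \left(-2777\right) 814 = -2260478$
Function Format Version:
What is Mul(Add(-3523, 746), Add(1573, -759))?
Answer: -2260478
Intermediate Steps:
Mul(Add(-3523, 746), Add(1573, -759)) = Mul(-2777, 814) = -2260478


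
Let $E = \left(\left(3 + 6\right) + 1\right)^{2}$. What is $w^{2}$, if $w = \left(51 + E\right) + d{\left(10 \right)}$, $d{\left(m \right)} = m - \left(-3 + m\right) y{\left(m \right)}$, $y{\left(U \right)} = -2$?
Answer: $30625$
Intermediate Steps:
$E = 100$ ($E = \left(9 + 1\right)^{2} = 10^{2} = 100$)
$d{\left(m \right)} = -6 + 3 m$ ($d{\left(m \right)} = m - \left(-3 + m\right) \left(-2\right) = m - \left(6 - 2 m\right) = m + \left(-6 + 2 m\right) = -6 + 3 m$)
$w = 175$ ($w = \left(51 + 100\right) + \left(-6 + 3 \cdot 10\right) = 151 + \left(-6 + 30\right) = 151 + 24 = 175$)
$w^{2} = 175^{2} = 30625$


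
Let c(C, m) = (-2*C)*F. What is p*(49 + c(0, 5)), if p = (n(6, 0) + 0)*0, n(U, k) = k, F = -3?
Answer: 0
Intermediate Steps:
p = 0 (p = (0 + 0)*0 = 0*0 = 0)
c(C, m) = 6*C (c(C, m) = -2*C*(-3) = 6*C)
p*(49 + c(0, 5)) = 0*(49 + 6*0) = 0*(49 + 0) = 0*49 = 0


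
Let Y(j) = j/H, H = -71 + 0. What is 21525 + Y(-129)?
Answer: 1528404/71 ≈ 21527.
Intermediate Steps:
H = -71
Y(j) = -j/71 (Y(j) = j/(-71) = j*(-1/71) = -j/71)
21525 + Y(-129) = 21525 - 1/71*(-129) = 21525 + 129/71 = 1528404/71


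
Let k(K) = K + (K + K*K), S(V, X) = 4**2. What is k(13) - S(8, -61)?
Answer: 179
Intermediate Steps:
S(V, X) = 16
k(K) = K**2 + 2*K (k(K) = K + (K + K**2) = K**2 + 2*K)
k(13) - S(8, -61) = 13*(2 + 13) - 1*16 = 13*15 - 16 = 195 - 16 = 179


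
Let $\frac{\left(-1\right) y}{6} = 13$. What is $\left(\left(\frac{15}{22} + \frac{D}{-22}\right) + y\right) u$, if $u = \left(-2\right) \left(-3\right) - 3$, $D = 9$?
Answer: $- \frac{2565}{11} \approx -233.18$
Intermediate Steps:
$y = -78$ ($y = \left(-6\right) 13 = -78$)
$u = 3$ ($u = 6 - 3 = 3$)
$\left(\left(\frac{15}{22} + \frac{D}{-22}\right) + y\right) u = \left(\left(\frac{15}{22} + \frac{9}{-22}\right) - 78\right) 3 = \left(\left(15 \cdot \frac{1}{22} + 9 \left(- \frac{1}{22}\right)\right) - 78\right) 3 = \left(\left(\frac{15}{22} - \frac{9}{22}\right) - 78\right) 3 = \left(\frac{3}{11} - 78\right) 3 = \left(- \frac{855}{11}\right) 3 = - \frac{2565}{11}$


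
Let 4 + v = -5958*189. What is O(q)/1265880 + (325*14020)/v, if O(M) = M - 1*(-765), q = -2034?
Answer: -961568532959/237577404680 ≈ -4.0474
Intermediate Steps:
v = -1126066 (v = -4 - 5958*189 = -4 - 1126062 = -1126066)
O(M) = 765 + M (O(M) = M + 765 = 765 + M)
O(q)/1265880 + (325*14020)/v = (765 - 2034)/1265880 + (325*14020)/(-1126066) = -1269*1/1265880 + 4556500*(-1/1126066) = -423/421960 - 2278250/563033 = -961568532959/237577404680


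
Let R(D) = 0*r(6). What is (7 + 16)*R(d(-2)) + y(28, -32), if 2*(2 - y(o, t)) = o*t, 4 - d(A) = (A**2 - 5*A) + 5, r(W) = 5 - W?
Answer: 450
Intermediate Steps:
d(A) = -1 - A**2 + 5*A (d(A) = 4 - ((A**2 - 5*A) + 5) = 4 - (5 + A**2 - 5*A) = 4 + (-5 - A**2 + 5*A) = -1 - A**2 + 5*A)
R(D) = 0 (R(D) = 0*(5 - 1*6) = 0*(5 - 6) = 0*(-1) = 0)
y(o, t) = 2 - o*t/2
(7 + 16)*R(d(-2)) + y(28, -32) = (7 + 16)*0 + (2 - 1/2*28*(-32)) = 23*0 + (2 + 448) = 0 + 450 = 450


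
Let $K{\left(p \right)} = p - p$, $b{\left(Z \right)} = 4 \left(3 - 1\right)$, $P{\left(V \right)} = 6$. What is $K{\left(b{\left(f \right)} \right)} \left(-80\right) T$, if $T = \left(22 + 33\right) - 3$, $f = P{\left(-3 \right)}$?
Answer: $0$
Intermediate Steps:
$f = 6$
$T = 52$ ($T = 55 - 3 = 52$)
$b{\left(Z \right)} = 8$ ($b{\left(Z \right)} = 4 \cdot 2 = 8$)
$K{\left(p \right)} = 0$
$K{\left(b{\left(f \right)} \right)} \left(-80\right) T = 0 \left(-80\right) 52 = 0 \cdot 52 = 0$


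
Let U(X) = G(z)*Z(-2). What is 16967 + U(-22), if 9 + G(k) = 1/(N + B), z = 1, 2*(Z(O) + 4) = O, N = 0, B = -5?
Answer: 17013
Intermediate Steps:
Z(O) = -4 + O/2
G(k) = -46/5 (G(k) = -9 + 1/(0 - 5) = -9 + 1/(-5) = -9 - ⅕ = -46/5)
U(X) = 46 (U(X) = -46*(-4 + (½)*(-2))/5 = -46*(-4 - 1)/5 = -46/5*(-5) = 46)
16967 + U(-22) = 16967 + 46 = 17013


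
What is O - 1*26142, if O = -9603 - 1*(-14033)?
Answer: -21712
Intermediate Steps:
O = 4430 (O = -9603 + 14033 = 4430)
O - 1*26142 = 4430 - 1*26142 = 4430 - 26142 = -21712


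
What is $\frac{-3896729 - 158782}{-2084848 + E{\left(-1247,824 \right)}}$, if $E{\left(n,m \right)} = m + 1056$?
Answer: $\frac{4055511}{2082968} \approx 1.947$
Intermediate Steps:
$E{\left(n,m \right)} = 1056 + m$
$\frac{-3896729 - 158782}{-2084848 + E{\left(-1247,824 \right)}} = \frac{-3896729 - 158782}{-2084848 + \left(1056 + 824\right)} = - \frac{4055511}{-2084848 + 1880} = - \frac{4055511}{-2082968} = \left(-4055511\right) \left(- \frac{1}{2082968}\right) = \frac{4055511}{2082968}$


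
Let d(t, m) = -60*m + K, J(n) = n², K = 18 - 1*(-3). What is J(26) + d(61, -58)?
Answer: 4177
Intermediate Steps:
K = 21 (K = 18 + 3 = 21)
d(t, m) = 21 - 60*m (d(t, m) = -60*m + 21 = 21 - 60*m)
J(26) + d(61, -58) = 26² + (21 - 60*(-58)) = 676 + (21 + 3480) = 676 + 3501 = 4177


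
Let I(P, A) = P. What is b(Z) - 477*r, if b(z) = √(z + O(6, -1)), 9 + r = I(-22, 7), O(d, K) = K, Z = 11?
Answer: 14787 + √10 ≈ 14790.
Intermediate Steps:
r = -31 (r = -9 - 22 = -31)
b(z) = √(-1 + z) (b(z) = √(z - 1) = √(-1 + z))
b(Z) - 477*r = √(-1 + 11) - 477*(-31) = √10 + 14787 = 14787 + √10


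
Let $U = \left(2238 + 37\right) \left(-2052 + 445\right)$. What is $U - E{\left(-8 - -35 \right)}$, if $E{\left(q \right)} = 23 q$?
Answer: $-3656546$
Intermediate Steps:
$U = -3655925$ ($U = 2275 \left(-1607\right) = -3655925$)
$U - E{\left(-8 - -35 \right)} = -3655925 - 23 \left(-8 - -35\right) = -3655925 - 23 \left(-8 + 35\right) = -3655925 - 23 \cdot 27 = -3655925 - 621 = -3656546$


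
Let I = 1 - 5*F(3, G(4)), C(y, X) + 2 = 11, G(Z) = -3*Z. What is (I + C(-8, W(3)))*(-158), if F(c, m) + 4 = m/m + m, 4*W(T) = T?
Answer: -13430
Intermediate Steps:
W(T) = T/4
F(c, m) = -3 + m (F(c, m) = -4 + (m/m + m) = -4 + (1 + m) = -3 + m)
C(y, X) = 9 (C(y, X) = -2 + 11 = 9)
I = 76 (I = 1 - 5*(-3 - 3*4) = 1 - 5*(-3 - 12) = 1 - 5*(-15) = 1 + 75 = 76)
(I + C(-8, W(3)))*(-158) = (76 + 9)*(-158) = 85*(-158) = -13430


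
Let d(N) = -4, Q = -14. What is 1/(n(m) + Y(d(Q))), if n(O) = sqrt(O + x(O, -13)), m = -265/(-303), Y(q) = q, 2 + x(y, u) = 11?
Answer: -303/464 - sqrt(56661)/464 ≈ -1.1660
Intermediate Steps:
x(y, u) = 9 (x(y, u) = -2 + 11 = 9)
m = 265/303 (m = -265*(-1/303) = 265/303 ≈ 0.87459)
n(O) = sqrt(9 + O) (n(O) = sqrt(O + 9) = sqrt(9 + O))
1/(n(m) + Y(d(Q))) = 1/(sqrt(9 + 265/303) - 4) = 1/(sqrt(2992/303) - 4) = 1/(4*sqrt(56661)/303 - 4) = 1/(-4 + 4*sqrt(56661)/303)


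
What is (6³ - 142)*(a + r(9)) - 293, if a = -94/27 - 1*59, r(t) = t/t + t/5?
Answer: -635773/135 ≈ -4709.4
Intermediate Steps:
r(t) = 1 + t/5 (r(t) = 1 + t*(⅕) = 1 + t/5)
a = -1687/27 (a = -94*1/27 - 59 = -94/27 - 59 = -1687/27 ≈ -62.482)
(6³ - 142)*(a + r(9)) - 293 = (6³ - 142)*(-1687/27 + (1 + (⅕)*9)) - 293 = (216 - 142)*(-1687/27 + (1 + 9/5)) - 293 = 74*(-1687/27 + 14/5) - 293 = 74*(-8057/135) - 293 = -596218/135 - 293 = -635773/135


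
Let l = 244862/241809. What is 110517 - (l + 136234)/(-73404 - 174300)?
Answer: 827459492505160/7487132067 ≈ 1.1052e+5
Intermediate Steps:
l = 244862/241809 (l = 244862*(1/241809) = 244862/241809 ≈ 1.0126)
110517 - (l + 136234)/(-73404 - 174300) = 110517 - (244862/241809 + 136234)/(-73404 - 174300) = 110517 - 32942852168/(241809*(-247704)) = 110517 - 32942852168*(-1)/(241809*247704) = 110517 - 1*(-4117856521/7487132067) = 110517 + 4117856521/7487132067 = 827459492505160/7487132067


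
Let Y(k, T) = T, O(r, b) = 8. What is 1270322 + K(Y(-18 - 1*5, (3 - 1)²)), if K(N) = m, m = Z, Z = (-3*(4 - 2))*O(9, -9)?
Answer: 1270274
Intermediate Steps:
Z = -48 (Z = -3*(4 - 2)*8 = -3*2*8 = -6*8 = -48)
m = -48
K(N) = -48
1270322 + K(Y(-18 - 1*5, (3 - 1)²)) = 1270322 - 48 = 1270274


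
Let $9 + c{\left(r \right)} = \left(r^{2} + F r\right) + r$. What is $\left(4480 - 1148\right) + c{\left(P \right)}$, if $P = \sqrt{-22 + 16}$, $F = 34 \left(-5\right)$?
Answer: $3317 - 169 i \sqrt{6} \approx 3317.0 - 413.96 i$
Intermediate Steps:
$F = -170$
$P = i \sqrt{6}$ ($P = \sqrt{-6} = i \sqrt{6} \approx 2.4495 i$)
$c{\left(r \right)} = -9 + r^{2} - 169 r$ ($c{\left(r \right)} = -9 + \left(\left(r^{2} - 170 r\right) + r\right) = -9 + \left(r^{2} - 169 r\right) = -9 + r^{2} - 169 r$)
$\left(4480 - 1148\right) + c{\left(P \right)} = \left(4480 - 1148\right) - \left(9 + 6 + 169 i \sqrt{6}\right) = 3332 - \left(15 + 169 i \sqrt{6}\right) = 3317 - 169 i \sqrt{6}$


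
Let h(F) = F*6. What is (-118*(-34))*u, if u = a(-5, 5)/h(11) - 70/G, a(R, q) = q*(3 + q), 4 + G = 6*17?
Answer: -100300/231 ≈ -434.20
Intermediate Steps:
h(F) = 6*F
G = 98 (G = -4 + 6*17 = -4 + 102 = 98)
u = -25/231 (u = (5*(3 + 5))/((6*11)) - 70/98 = (5*8)/66 - 70*1/98 = 40*(1/66) - 5/7 = 20/33 - 5/7 = -25/231 ≈ -0.10823)
(-118*(-34))*u = -118*(-34)*(-25/231) = 4012*(-25/231) = -100300/231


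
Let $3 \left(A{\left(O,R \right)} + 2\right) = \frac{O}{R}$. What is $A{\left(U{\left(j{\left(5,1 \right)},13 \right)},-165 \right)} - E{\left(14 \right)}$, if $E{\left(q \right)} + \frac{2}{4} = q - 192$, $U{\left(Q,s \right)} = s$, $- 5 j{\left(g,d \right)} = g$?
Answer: $\frac{174709}{990} \approx 176.47$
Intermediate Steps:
$j{\left(g,d \right)} = - \frac{g}{5}$
$E{\left(q \right)} = - \frac{385}{2} + q$ ($E{\left(q \right)} = - \frac{1}{2} + \left(q - 192\right) = - \frac{1}{2} + \left(-192 + q\right) = - \frac{385}{2} + q$)
$A{\left(O,R \right)} = -2 + \frac{O}{3 R}$ ($A{\left(O,R \right)} = -2 + \frac{O \frac{1}{R}}{3} = -2 + \frac{O}{3 R}$)
$A{\left(U{\left(j{\left(5,1 \right)},13 \right)},-165 \right)} - E{\left(14 \right)} = \left(-2 + \frac{1}{3} \cdot 13 \frac{1}{-165}\right) - \left(- \frac{385}{2} + 14\right) = \left(-2 + \frac{1}{3} \cdot 13 \left(- \frac{1}{165}\right)\right) - - \frac{357}{2} = \left(-2 - \frac{13}{495}\right) + \frac{357}{2} = - \frac{1003}{495} + \frac{357}{2} = \frac{174709}{990}$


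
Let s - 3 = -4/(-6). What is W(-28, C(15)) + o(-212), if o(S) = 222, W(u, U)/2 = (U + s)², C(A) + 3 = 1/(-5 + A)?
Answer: 100429/450 ≈ 223.18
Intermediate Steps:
s = 11/3 (s = 3 - 4/(-6) = 3 - 4*(-⅙) = 3 + ⅔ = 11/3 ≈ 3.6667)
C(A) = -3 + 1/(-5 + A)
W(u, U) = 2*(11/3 + U)² (W(u, U) = 2*(U + 11/3)² = 2*(11/3 + U)²)
W(-28, C(15)) + o(-212) = 2*(11 + 3*((16 - 3*15)/(-5 + 15)))²/9 + 222 = 2*(11 + 3*((16 - 45)/10))²/9 + 222 = 2*(11 + 3*((⅒)*(-29)))²/9 + 222 = 2*(11 + 3*(-29/10))²/9 + 222 = 2*(11 - 87/10)²/9 + 222 = 2*(23/10)²/9 + 222 = (2/9)*(529/100) + 222 = 529/450 + 222 = 100429/450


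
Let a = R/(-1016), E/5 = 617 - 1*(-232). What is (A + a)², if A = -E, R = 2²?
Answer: 1162582089361/64516 ≈ 1.8020e+7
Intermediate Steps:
E = 4245 (E = 5*(617 - 1*(-232)) = 5*(617 + 232) = 5*849 = 4245)
R = 4
A = -4245 (A = -1*4245 = -4245)
a = -1/254 (a = 4/(-1016) = 4*(-1/1016) = -1/254 ≈ -0.0039370)
(A + a)² = (-4245 - 1/254)² = (-1078231/254)² = 1162582089361/64516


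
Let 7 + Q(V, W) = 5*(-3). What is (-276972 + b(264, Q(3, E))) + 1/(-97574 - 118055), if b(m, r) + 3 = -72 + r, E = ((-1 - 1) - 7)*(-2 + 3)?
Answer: -59744111402/215629 ≈ -2.7707e+5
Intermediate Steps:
E = -9 (E = (-2 - 7)*1 = -9*1 = -9)
Q(V, W) = -22 (Q(V, W) = -7 + 5*(-3) = -7 - 15 = -22)
b(m, r) = -75 + r (b(m, r) = -3 + (-72 + r) = -75 + r)
(-276972 + b(264, Q(3, E))) + 1/(-97574 - 118055) = (-276972 + (-75 - 22)) + 1/(-97574 - 118055) = (-276972 - 97) + 1/(-215629) = -277069 - 1/215629 = -59744111402/215629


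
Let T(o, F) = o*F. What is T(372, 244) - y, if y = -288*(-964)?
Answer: -186864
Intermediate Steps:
y = 277632
T(o, F) = F*o
T(372, 244) - y = 244*372 - 1*277632 = 90768 - 277632 = -186864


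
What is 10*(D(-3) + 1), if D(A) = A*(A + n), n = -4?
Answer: 220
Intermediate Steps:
D(A) = A*(-4 + A) (D(A) = A*(A - 4) = A*(-4 + A))
10*(D(-3) + 1) = 10*(-3*(-4 - 3) + 1) = 10*(-3*(-7) + 1) = 10*(21 + 1) = 10*22 = 220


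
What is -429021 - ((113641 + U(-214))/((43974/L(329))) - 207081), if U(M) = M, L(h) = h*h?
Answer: -349794309/698 ≈ -5.0114e+5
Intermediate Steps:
L(h) = h**2
-429021 - ((113641 + U(-214))/((43974/L(329))) - 207081) = -429021 - ((113641 - 214)/((43974/(329**2))) - 207081) = -429021 - (113427/((43974/108241)) - 207081) = -429021 - (113427/((43974*(1/108241))) - 207081) = -429021 - (113427/(6282/15463) - 207081) = -429021 - (113427*(15463/6282) - 207081) = -429021 - (194880189/698 - 207081) = -429021 - 1*50337651/698 = -429021 - 50337651/698 = -349794309/698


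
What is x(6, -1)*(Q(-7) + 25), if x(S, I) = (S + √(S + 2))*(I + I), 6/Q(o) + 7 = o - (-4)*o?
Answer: -2088/7 - 696*√2/7 ≈ -438.90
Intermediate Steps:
Q(o) = 6/(-7 + 5*o) (Q(o) = 6/(-7 + (o - (-4)*o)) = 6/(-7 + (o + 4*o)) = 6/(-7 + 5*o))
x(S, I) = 2*I*(S + √(2 + S)) (x(S, I) = (S + √(2 + S))*(2*I) = 2*I*(S + √(2 + S)))
x(6, -1)*(Q(-7) + 25) = (2*(-1)*(6 + √(2 + 6)))*(6/(-7 + 5*(-7)) + 25) = (2*(-1)*(6 + √8))*(6/(-7 - 35) + 25) = (2*(-1)*(6 + 2*√2))*(6/(-42) + 25) = (-12 - 4*√2)*(6*(-1/42) + 25) = (-12 - 4*√2)*(-⅐ + 25) = (-12 - 4*√2)*(174/7) = -2088/7 - 696*√2/7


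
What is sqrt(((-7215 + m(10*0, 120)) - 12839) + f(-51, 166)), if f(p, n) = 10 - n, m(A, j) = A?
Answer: I*sqrt(20210) ≈ 142.16*I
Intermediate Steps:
sqrt(((-7215 + m(10*0, 120)) - 12839) + f(-51, 166)) = sqrt(((-7215 + 10*0) - 12839) + (10 - 1*166)) = sqrt(((-7215 + 0) - 12839) + (10 - 166)) = sqrt((-7215 - 12839) - 156) = sqrt(-20054 - 156) = sqrt(-20210) = I*sqrt(20210)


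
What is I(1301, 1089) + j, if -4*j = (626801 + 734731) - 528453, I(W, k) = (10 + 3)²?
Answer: -832403/4 ≈ -2.0810e+5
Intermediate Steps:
I(W, k) = 169 (I(W, k) = 13² = 169)
j = -833079/4 (j = -((626801 + 734731) - 528453)/4 = -(1361532 - 528453)/4 = -¼*833079 = -833079/4 ≈ -2.0827e+5)
I(1301, 1089) + j = 169 - 833079/4 = -832403/4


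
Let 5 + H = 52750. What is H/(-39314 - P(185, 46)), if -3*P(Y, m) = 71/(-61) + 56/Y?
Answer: -1785681975/1330985189 ≈ -1.3416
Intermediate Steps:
H = 52745 (H = -5 + 52750 = 52745)
P(Y, m) = 71/183 - 56/(3*Y) (P(Y, m) = -(71/(-61) + 56/Y)/3 = -(71*(-1/61) + 56/Y)/3 = -(-71/61 + 56/Y)/3 = 71/183 - 56/(3*Y))
H/(-39314 - P(185, 46)) = 52745/(-39314 - (-3416 + 71*185)/(183*185)) = 52745/(-39314 - (-3416 + 13135)/(183*185)) = 52745/(-39314 - 9719/(183*185)) = 52745/(-39314 - 1*9719/33855) = 52745/(-39314 - 9719/33855) = 52745/(-1330985189/33855) = 52745*(-33855/1330985189) = -1785681975/1330985189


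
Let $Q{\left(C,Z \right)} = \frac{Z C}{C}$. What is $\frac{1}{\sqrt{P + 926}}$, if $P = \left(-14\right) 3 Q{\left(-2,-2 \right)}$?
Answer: $\frac{\sqrt{1010}}{1010} \approx 0.031466$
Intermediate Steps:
$Q{\left(C,Z \right)} = Z$ ($Q{\left(C,Z \right)} = \frac{C Z}{C} = Z$)
$P = 84$ ($P = \left(-14\right) 3 \left(-2\right) = \left(-42\right) \left(-2\right) = 84$)
$\frac{1}{\sqrt{P + 926}} = \frac{1}{\sqrt{84 + 926}} = \frac{1}{\sqrt{1010}} = \frac{\sqrt{1010}}{1010}$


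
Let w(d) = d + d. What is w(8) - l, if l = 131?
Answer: -115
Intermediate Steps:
w(d) = 2*d
w(8) - l = 2*8 - 1*131 = 16 - 131 = -115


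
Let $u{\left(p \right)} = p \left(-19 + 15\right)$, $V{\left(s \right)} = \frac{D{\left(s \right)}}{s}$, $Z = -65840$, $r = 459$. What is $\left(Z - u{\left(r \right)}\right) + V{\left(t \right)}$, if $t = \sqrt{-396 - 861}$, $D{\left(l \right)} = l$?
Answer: $-64003$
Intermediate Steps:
$t = i \sqrt{1257}$ ($t = \sqrt{-1257} = i \sqrt{1257} \approx 35.454 i$)
$V{\left(s \right)} = 1$ ($V{\left(s \right)} = \frac{s}{s} = 1$)
$u{\left(p \right)} = - 4 p$ ($u{\left(p \right)} = p \left(-4\right) = - 4 p$)
$\left(Z - u{\left(r \right)}\right) + V{\left(t \right)} = \left(-65840 - \left(-4\right) 459\right) + 1 = \left(-65840 - -1836\right) + 1 = \left(-65840 + 1836\right) + 1 = -64004 + 1 = -64003$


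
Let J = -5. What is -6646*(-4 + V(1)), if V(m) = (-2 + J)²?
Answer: -299070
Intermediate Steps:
V(m) = 49 (V(m) = (-2 - 5)² = (-7)² = 49)
-6646*(-4 + V(1)) = -6646*(-4 + 49) = -6646*45 = -299070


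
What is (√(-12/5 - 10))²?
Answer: -62/5 ≈ -12.400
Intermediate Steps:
(√(-12/5 - 10))² = (√(-62/5))² = (I*√310/5)² = -62/5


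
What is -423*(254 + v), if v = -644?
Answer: 164970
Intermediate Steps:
-423*(254 + v) = -423*(254 - 644) = -423*(-390) = 164970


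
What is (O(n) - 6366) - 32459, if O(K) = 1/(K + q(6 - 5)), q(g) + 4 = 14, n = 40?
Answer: -1941249/50 ≈ -38825.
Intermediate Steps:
q(g) = 10 (q(g) = -4 + 14 = 10)
O(K) = 1/(10 + K) (O(K) = 1/(K + 10) = 1/(10 + K))
(O(n) - 6366) - 32459 = (1/(10 + 40) - 6366) - 32459 = (1/50 - 6366) - 32459 = -318299/50 - 32459 = -1941249/50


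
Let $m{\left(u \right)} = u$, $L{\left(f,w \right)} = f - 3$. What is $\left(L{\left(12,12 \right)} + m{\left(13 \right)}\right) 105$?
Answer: $2310$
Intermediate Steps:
$L{\left(f,w \right)} = -3 + f$
$\left(L{\left(12,12 \right)} + m{\left(13 \right)}\right) 105 = \left(\left(-3 + 12\right) + 13\right) 105 = \left(9 + 13\right) 105 = 22 \cdot 105 = 2310$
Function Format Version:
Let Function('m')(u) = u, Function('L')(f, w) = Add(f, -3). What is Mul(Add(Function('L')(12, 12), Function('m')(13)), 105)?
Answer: 2310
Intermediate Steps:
Function('L')(f, w) = Add(-3, f)
Mul(Add(Function('L')(12, 12), Function('m')(13)), 105) = Mul(Add(Add(-3, 12), 13), 105) = Mul(Add(9, 13), 105) = Mul(22, 105) = 2310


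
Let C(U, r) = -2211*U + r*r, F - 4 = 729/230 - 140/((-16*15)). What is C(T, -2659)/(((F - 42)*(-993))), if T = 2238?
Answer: 976148980/15643391 ≈ 62.400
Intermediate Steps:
F = 10699/1380 (F = 4 + (729/230 - 140/((-16*15))) = 4 + (729*(1/230) - 140/(-240)) = 4 + (729/230 - 140*(-1/240)) = 4 + (729/230 + 7/12) = 4 + 5179/1380 = 10699/1380 ≈ 7.7529)
C(U, r) = r² - 2211*U (C(U, r) = -2211*U + r² = r² - 2211*U)
C(T, -2659)/(((F - 42)*(-993))) = ((-2659)² - 2211*2238)/(((10699/1380 - 42)*(-993))) = (7070281 - 4948218)/((-47261/1380*(-993))) = 2122063/(15643391/460) = 2122063*(460/15643391) = 976148980/15643391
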